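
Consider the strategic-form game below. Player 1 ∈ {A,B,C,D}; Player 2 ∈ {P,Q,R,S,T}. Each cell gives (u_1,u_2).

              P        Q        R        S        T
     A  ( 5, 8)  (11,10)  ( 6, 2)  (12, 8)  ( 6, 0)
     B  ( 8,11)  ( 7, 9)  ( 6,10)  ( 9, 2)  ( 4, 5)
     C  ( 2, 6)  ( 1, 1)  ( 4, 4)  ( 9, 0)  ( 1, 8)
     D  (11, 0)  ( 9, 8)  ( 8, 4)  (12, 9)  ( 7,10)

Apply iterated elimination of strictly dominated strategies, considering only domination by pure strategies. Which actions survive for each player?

Remaining: P1:{A,D} P2:{Q,S,T}

P1 drop B (D beats it: P:11>8 Q:9>7 R:8>6 S:12>9 T:7>4)
P1 drop C (A beats it: P:5>2 Q:11>1 R:6>4 S:12>9 T:6>1)
P2 drop P (Q beats it: A:10>8 D:8>0)
P2 drop R (Q beats it: A:10>2 D:8>4)
P1→{A,D} P2→{Q,S,T}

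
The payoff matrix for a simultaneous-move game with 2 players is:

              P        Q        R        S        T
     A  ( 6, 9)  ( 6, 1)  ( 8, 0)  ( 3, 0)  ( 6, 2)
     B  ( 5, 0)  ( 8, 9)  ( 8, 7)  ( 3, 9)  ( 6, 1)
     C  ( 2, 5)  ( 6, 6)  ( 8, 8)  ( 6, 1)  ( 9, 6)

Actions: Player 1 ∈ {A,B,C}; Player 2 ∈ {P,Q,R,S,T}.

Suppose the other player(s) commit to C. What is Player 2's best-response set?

u_2(P vs C) = 5
u_2(Q vs C) = 6
u_2(R vs C) = 8
u_2(S vs C) = 1
u_2(T vs C) = 6
max payoff 8 at {R}

BR_2 = {R}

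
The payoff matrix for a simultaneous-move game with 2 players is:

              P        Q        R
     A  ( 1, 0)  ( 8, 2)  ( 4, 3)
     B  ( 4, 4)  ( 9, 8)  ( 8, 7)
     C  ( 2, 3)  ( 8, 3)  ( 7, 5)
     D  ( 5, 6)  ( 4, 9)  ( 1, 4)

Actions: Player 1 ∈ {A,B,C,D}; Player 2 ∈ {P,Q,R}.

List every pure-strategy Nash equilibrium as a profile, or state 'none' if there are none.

(A,P): not NE [P1→D gives 5>1; P2→R gives 3>0]
(A,Q): not NE [P1→B gives 9>8; P2→R gives 3>2]
(A,R): not NE [P1→B gives 8>4]
(B,P): not NE [P1→D gives 5>4; P2→Q gives 8>4]
(B,Q): NE
(B,R): not NE [P2→Q gives 8>7]
(C,P): not NE [P1→D gives 5>2; P2→R gives 5>3]
(C,Q): not NE [P1→B gives 9>8; P2→R gives 5>3]
(C,R): not NE [P1→B gives 8>7]
(D,P): not NE [P2→Q gives 9>6]
(D,Q): not NE [P1→B gives 9>4]
(D,R): not NE [P1→B gives 8>1; P2→Q gives 9>4]

NE set: (B,Q)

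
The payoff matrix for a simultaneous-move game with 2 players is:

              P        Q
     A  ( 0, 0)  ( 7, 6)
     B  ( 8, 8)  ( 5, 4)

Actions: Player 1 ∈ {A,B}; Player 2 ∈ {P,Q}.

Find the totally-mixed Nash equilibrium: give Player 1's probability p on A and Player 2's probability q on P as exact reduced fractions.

P1 indiff ⇒ q·0+(1-q)·7 = q·8+(1-q)·5 ⇒ q(-8) = (1-q)(-2) ⇒ q = 1/5
P2 indiff ⇒ p·0+(1-p)·8 = p·6+(1-p)·4 ⇒ p(-6) = (1-p)(-4) ⇒ p = 2/5

(p,q) = (2/5, 1/5)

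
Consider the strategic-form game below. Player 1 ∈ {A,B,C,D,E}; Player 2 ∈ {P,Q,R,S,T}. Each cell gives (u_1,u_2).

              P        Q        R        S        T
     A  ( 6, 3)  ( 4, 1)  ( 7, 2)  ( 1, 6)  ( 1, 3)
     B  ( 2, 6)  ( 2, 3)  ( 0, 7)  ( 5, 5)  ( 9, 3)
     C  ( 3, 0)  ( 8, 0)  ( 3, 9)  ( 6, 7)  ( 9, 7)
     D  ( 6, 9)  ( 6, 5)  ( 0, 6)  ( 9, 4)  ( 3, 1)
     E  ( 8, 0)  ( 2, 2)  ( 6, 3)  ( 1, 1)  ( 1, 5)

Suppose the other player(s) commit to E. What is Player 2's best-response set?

u_2(P vs E) = 0
u_2(Q vs E) = 2
u_2(R vs E) = 3
u_2(S vs E) = 1
u_2(T vs E) = 5
max payoff 5 at {T}

argmax u_2 = {T}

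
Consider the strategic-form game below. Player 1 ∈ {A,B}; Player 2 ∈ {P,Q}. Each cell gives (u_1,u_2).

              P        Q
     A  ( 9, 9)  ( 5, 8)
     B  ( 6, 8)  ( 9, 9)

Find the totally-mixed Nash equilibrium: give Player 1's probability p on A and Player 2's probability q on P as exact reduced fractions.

P1 indiff ⇒ q·9+(1-q)·5 = q·6+(1-q)·9 ⇒ q(3) = (1-q)(4) ⇒ q = 4/7
P2 indiff ⇒ p·9+(1-p)·8 = p·8+(1-p)·9 ⇒ p(1) = (1-p)(1) ⇒ p = 1/2

(p,q) = (1/2, 4/7)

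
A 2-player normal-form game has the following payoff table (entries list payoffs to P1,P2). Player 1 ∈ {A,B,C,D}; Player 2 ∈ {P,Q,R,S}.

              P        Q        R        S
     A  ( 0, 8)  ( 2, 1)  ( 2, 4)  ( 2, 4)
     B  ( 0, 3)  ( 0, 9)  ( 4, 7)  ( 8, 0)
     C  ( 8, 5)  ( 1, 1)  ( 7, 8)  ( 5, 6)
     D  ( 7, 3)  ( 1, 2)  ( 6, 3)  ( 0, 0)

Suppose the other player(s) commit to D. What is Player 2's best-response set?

u_2(P vs D) = 3
u_2(Q vs D) = 2
u_2(R vs D) = 3
u_2(S vs D) = 0
max payoff 3 at {P,R}

BR_2 = {P,R}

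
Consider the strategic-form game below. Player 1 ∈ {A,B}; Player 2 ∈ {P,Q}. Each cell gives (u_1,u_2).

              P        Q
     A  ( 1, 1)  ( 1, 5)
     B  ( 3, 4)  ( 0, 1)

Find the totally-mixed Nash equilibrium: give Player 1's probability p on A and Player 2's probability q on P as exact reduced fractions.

P1 indiff ⇒ q·1+(1-q)·1 = q·3+(1-q)·0 ⇒ q(-2) = (1-q)(-1) ⇒ q = 1/3
P2 indiff ⇒ p·1+(1-p)·4 = p·5+(1-p)·1 ⇒ p(-4) = (1-p)(-3) ⇒ p = 3/7

p=3/7, q=1/3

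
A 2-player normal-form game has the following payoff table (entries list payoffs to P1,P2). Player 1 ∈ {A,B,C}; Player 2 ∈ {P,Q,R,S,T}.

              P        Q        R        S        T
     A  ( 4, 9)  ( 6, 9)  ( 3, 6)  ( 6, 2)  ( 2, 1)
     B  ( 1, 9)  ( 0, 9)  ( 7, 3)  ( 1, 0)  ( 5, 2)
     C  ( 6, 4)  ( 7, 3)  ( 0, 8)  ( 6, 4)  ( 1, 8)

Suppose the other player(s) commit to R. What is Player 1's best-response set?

P1 best: {B}

u_1(A vs R) = 3
u_1(B vs R) = 7
u_1(C vs R) = 0
max payoff 7 at {B}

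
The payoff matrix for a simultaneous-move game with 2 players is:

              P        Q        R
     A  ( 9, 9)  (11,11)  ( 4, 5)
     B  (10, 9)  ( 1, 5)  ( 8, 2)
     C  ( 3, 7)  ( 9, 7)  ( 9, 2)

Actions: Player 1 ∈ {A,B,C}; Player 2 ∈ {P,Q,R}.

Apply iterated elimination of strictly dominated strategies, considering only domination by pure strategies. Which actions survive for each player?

P2 drop R (P beats it: A:9>5 B:9>2 C:7>2)
P1 drop C (A beats it: P:9>3 Q:11>9)
P1→{A,B} P2→{P,Q}

IESDS → P1:{A,B} P2:{P,Q}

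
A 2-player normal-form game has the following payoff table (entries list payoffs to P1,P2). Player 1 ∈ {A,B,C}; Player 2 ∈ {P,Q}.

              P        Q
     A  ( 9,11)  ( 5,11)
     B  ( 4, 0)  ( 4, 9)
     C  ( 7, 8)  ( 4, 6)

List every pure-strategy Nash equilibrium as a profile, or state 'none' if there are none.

NE set: (A,P), (A,Q)

(A,P): NE
(A,Q): NE
(B,P): not NE [P1→A gives 9>4; P2→Q gives 9>0]
(B,Q): not NE [P1→A gives 5>4]
(C,P): not NE [P1→A gives 9>7]
(C,Q): not NE [P1→A gives 5>4; P2→P gives 8>6]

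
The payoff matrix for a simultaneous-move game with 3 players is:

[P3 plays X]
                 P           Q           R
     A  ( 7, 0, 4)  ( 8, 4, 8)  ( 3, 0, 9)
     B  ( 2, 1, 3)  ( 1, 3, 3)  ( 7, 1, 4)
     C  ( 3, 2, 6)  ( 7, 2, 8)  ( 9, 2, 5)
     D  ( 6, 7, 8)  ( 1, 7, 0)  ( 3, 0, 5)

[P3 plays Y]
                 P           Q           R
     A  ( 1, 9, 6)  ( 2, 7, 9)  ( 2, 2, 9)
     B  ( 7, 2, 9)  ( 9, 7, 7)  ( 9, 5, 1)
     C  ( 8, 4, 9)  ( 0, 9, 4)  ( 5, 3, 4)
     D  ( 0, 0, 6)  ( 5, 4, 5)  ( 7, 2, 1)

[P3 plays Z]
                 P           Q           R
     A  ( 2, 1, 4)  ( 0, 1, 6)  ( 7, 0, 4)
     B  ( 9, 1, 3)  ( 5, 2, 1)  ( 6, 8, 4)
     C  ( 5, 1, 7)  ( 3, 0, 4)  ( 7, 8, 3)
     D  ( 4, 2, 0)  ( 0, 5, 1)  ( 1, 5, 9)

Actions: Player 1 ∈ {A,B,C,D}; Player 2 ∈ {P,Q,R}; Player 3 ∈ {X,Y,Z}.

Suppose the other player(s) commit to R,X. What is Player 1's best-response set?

u_1(A vs R,X) = 3
u_1(B vs R,X) = 7
u_1(C vs R,X) = 9
u_1(D vs R,X) = 3
max payoff 9 at {C}

P1 best: {C}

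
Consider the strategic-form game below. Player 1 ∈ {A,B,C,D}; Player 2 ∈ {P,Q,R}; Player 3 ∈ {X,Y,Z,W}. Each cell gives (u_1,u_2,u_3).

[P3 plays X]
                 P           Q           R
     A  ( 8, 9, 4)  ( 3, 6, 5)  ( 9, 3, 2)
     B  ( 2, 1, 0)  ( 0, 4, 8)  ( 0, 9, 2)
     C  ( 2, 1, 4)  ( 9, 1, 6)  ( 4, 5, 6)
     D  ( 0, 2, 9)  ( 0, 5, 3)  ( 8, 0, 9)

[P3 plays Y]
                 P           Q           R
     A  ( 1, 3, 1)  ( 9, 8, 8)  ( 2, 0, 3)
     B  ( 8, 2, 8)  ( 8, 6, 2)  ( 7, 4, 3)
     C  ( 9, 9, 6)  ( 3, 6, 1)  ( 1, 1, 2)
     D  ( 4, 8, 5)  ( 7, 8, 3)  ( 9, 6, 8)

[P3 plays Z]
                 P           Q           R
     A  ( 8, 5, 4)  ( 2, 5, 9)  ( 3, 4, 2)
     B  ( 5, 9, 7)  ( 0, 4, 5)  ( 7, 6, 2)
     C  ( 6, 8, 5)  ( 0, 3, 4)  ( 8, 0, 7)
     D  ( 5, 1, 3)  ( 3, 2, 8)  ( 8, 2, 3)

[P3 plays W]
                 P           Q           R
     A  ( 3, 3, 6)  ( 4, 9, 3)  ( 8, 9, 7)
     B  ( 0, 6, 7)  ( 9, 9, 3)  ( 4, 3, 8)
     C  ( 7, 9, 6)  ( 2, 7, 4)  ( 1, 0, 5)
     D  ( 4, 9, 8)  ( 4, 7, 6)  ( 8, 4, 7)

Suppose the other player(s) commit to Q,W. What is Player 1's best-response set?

u_1(A vs Q,W) = 4
u_1(B vs Q,W) = 9
u_1(C vs Q,W) = 2
u_1(D vs Q,W) = 4
max payoff 9 at {B}

argmax u_1 = {B}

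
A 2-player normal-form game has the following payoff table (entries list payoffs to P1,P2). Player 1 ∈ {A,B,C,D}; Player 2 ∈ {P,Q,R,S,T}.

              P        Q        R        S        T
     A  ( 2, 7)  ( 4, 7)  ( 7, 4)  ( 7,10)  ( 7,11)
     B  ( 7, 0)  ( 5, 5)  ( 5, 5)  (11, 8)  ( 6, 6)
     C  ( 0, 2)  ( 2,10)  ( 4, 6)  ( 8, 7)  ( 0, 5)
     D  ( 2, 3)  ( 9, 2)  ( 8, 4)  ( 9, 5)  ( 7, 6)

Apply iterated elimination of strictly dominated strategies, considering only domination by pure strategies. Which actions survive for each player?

P1 drop C (B beats it: P:7>0 Q:5>2 R:5>4 S:11>8 T:6>0)
P2 drop P (S beats it: A:10>7 B:8>0 D:5>3)
P2 drop Q (S beats it: A:10>7 B:8>5 D:5>2)
P2 drop R (S beats it: A:10>4 B:8>5 D:5>4)
P1→{A,B,D} P2→{S,T}

IESDS → P1:{A,B,D} P2:{S,T}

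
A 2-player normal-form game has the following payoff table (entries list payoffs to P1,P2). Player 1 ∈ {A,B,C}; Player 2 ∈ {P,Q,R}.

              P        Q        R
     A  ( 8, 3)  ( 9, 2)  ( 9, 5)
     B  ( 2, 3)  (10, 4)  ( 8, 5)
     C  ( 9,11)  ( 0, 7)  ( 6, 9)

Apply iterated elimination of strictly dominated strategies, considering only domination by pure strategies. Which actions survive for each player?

Survivors P1:{A,C} P2:{P,R}

P2 drop Q (R beats it: A:5>2 B:5>4 C:9>7)
P1 drop B (A beats it: P:8>2 R:9>8)
P1→{A,C} P2→{P,R}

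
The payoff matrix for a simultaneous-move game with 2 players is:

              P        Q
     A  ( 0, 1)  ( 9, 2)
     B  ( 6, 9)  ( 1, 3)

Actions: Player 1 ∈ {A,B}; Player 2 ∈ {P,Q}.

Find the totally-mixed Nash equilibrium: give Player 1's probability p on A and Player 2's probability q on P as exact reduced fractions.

P1 indiff ⇒ q·0+(1-q)·9 = q·6+(1-q)·1 ⇒ q(-6) = (1-q)(-8) ⇒ q = 4/7
P2 indiff ⇒ p·1+(1-p)·9 = p·2+(1-p)·3 ⇒ p(-1) = (1-p)(-6) ⇒ p = 6/7

(p,q) = (6/7, 4/7)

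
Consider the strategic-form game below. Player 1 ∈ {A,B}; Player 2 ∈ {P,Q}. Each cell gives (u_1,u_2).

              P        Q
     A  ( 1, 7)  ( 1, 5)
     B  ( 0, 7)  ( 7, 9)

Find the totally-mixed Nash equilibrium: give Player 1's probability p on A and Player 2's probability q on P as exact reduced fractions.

P1 mixes 1/2 on A; P2 mixes 6/7 on P

P1 indiff ⇒ q·1+(1-q)·1 = q·0+(1-q)·7 ⇒ q(1) = (1-q)(6) ⇒ q = 6/7
P2 indiff ⇒ p·7+(1-p)·7 = p·5+(1-p)·9 ⇒ p(2) = (1-p)(2) ⇒ p = 1/2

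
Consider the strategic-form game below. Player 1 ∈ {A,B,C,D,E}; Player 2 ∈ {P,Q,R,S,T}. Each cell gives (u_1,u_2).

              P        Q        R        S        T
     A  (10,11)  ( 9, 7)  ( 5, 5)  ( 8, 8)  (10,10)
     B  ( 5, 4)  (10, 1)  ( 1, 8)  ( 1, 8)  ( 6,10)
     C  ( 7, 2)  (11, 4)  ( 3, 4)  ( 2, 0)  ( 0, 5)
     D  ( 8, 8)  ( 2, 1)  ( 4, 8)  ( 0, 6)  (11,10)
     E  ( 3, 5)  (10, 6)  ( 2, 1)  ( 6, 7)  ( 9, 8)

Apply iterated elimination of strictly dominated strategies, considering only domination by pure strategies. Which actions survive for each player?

IESDS → P1:{A,D} P2:{P,T}

P2 drop Q (T beats it: A:10>7 B:10>1 C:5>4 D:10>1 E:8>6)
P1 drop B (A beats it: P:10>5 R:5>1 S:8>1 T:10>6)
P1 drop C (A beats it: P:10>7 R:5>3 S:8>2 T:10>0)
P1 drop E (A beats it: P:10>3 R:5>2 S:8>6 T:10>9)
P2 drop R (T beats it: A:10>5 D:10>8)
P2 drop S (P beats it: A:11>8 D:8>6)
P1→{A,D} P2→{P,T}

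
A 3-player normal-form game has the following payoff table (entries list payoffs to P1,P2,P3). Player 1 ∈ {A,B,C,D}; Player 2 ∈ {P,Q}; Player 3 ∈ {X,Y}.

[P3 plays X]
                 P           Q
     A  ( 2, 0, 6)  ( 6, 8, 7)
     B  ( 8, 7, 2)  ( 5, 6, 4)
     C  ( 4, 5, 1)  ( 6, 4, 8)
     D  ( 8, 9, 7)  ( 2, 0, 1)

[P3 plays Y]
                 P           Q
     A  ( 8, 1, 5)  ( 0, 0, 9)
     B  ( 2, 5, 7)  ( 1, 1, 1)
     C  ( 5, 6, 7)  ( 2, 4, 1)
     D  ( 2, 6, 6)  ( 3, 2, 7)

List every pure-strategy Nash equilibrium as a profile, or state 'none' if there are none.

(A,P,X): not NE [P1→D gives 8>2; P2→Q gives 8>0]
(A,P,Y): not NE [P3→X gives 6>5]
(A,Q,X): not NE [P3→Y gives 9>7]
(A,Q,Y): not NE [P1→D gives 3>0; P2→P gives 1>0]
(B,P,X): not NE [P3→Y gives 7>2]
(B,P,Y): not NE [P1→A gives 8>2]
(B,Q,X): not NE [P1→C gives 6>5; P2→P gives 7>6]
(B,Q,Y): not NE [P1→D gives 3>1; P2→P gives 5>1; P3→X gives 4>1]
(C,P,X): not NE [P1→D gives 8>4; P3→Y gives 7>1]
(C,P,Y): not NE [P1→A gives 8>5]
(C,Q,X): not NE [P2→P gives 5>4]
(C,Q,Y): not NE [P1→D gives 3>2; P2→P gives 6>4; P3→X gives 8>1]
(D,P,X): NE
(D,P,Y): not NE [P1→A gives 8>2; P3→X gives 7>6]
(D,Q,X): not NE [P1→C gives 6>2; P2→P gives 9>0; P3→Y gives 7>1]
(D,Q,Y): not NE [P2→P gives 6>2]

NE set: (D,P,X)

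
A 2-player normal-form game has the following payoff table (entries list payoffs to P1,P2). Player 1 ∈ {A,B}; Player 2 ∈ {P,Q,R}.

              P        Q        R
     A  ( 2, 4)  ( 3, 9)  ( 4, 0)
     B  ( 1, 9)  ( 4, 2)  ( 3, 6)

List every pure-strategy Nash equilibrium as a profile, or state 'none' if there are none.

(A,P): not NE [P2→Q gives 9>4]
(A,Q): not NE [P1→B gives 4>3]
(A,R): not NE [P2→Q gives 9>0]
(B,P): not NE [P1→A gives 2>1]
(B,Q): not NE [P2→P gives 9>2]
(B,R): not NE [P1→A gives 4>3; P2→P gives 9>6]

PSNE: ∅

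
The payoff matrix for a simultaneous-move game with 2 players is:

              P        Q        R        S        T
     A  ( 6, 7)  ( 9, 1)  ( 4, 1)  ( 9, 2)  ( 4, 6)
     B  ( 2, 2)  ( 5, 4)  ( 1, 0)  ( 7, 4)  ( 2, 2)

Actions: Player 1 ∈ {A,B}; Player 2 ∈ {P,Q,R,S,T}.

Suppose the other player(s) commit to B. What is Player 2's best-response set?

argmax u_2 = {Q,S}

u_2(P vs B) = 2
u_2(Q vs B) = 4
u_2(R vs B) = 0
u_2(S vs B) = 4
u_2(T vs B) = 2
max payoff 4 at {Q,S}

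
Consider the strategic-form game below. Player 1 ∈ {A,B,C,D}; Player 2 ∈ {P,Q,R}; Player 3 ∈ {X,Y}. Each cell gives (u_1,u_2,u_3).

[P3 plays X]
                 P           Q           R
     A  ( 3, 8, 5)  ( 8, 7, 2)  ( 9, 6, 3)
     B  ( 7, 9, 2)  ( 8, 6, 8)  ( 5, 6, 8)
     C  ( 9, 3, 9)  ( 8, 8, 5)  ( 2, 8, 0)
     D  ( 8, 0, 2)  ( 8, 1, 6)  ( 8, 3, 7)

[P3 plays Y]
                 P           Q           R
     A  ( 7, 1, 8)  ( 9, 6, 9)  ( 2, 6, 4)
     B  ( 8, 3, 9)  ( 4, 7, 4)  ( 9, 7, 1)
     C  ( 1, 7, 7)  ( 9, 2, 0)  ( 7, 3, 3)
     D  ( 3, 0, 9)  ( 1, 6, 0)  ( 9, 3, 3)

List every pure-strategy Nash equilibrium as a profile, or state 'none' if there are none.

PSNE = {(A,Q,Y), (C,Q,X)}

(A,P,X): not NE [P1→C gives 9>3; P3→Y gives 8>5]
(A,P,Y): not NE [P1→B gives 8>7; P2→R gives 6>1]
(A,Q,X): not NE [P2→P gives 8>7; P3→Y gives 9>2]
(A,Q,Y): NE
(A,R,X): not NE [P2→P gives 8>6; P3→Y gives 4>3]
(A,R,Y): not NE [P1→D gives 9>2]
(B,P,X): not NE [P1→C gives 9>7; P3→Y gives 9>2]
(B,P,Y): not NE [P2→R gives 7>3]
(B,Q,X): not NE [P2→P gives 9>6]
(B,Q,Y): not NE [P1→C gives 9>4; P3→X gives 8>4]
(B,R,X): not NE [P1→A gives 9>5; P2→P gives 9>6]
(B,R,Y): not NE [P3→X gives 8>1]
(C,P,X): not NE [P2→R gives 8>3]
(C,P,Y): not NE [P1→B gives 8>1; P3→X gives 9>7]
(C,Q,X): NE
(C,Q,Y): not NE [P2→P gives 7>2; P3→X gives 5>0]
(C,R,X): not NE [P1→A gives 9>2; P3→Y gives 3>0]
(C,R,Y): not NE [P1→D gives 9>7; P2→P gives 7>3]
(D,P,X): not NE [P1→C gives 9>8; P2→R gives 3>0; P3→Y gives 9>2]
(D,P,Y): not NE [P1→B gives 8>3; P2→Q gives 6>0]
(D,Q,X): not NE [P2→R gives 3>1]
(D,Q,Y): not NE [P1→C gives 9>1; P3→X gives 6>0]
(D,R,X): not NE [P1→A gives 9>8]
(D,R,Y): not NE [P2→Q gives 6>3; P3→X gives 7>3]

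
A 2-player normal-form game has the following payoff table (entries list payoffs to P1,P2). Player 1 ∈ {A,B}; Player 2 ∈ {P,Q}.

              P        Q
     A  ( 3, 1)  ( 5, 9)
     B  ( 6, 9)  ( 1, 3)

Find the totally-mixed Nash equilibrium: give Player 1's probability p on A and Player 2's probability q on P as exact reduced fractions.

P1 indiff ⇒ q·3+(1-q)·5 = q·6+(1-q)·1 ⇒ q(-3) = (1-q)(-4) ⇒ q = 4/7
P2 indiff ⇒ p·1+(1-p)·9 = p·9+(1-p)·3 ⇒ p(-8) = (1-p)(-6) ⇒ p = 3/7

P1 mixes 3/7 on A; P2 mixes 4/7 on P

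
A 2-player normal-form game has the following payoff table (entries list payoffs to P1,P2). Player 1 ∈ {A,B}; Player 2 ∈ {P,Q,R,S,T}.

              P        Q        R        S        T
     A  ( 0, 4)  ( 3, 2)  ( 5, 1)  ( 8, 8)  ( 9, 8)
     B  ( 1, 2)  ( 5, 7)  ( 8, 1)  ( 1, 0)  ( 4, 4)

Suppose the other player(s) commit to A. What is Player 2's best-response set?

u_2(P vs A) = 4
u_2(Q vs A) = 2
u_2(R vs A) = 1
u_2(S vs A) = 8
u_2(T vs A) = 8
max payoff 8 at {S,T}

P2 best: {S,T}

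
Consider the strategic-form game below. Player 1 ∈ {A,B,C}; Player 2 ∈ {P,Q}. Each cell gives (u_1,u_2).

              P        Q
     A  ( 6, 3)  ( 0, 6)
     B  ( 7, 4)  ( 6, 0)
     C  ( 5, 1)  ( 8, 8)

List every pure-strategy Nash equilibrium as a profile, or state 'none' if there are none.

(A,P): not NE [P1→B gives 7>6; P2→Q gives 6>3]
(A,Q): not NE [P1→C gives 8>0]
(B,P): NE
(B,Q): not NE [P1→C gives 8>6; P2→P gives 4>0]
(C,P): not NE [P1→B gives 7>5; P2→Q gives 8>1]
(C,Q): NE

Nash profiles: (B,P), (C,Q)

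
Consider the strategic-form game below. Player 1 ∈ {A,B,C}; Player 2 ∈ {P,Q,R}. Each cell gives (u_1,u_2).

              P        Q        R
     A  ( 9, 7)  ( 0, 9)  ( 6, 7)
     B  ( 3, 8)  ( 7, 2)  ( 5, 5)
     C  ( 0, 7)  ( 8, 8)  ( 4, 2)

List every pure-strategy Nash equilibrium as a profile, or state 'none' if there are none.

NE set: (C,Q)

(A,P): not NE [P2→Q gives 9>7]
(A,Q): not NE [P1→C gives 8>0]
(A,R): not NE [P2→Q gives 9>7]
(B,P): not NE [P1→A gives 9>3]
(B,Q): not NE [P1→C gives 8>7; P2→P gives 8>2]
(B,R): not NE [P1→A gives 6>5; P2→P gives 8>5]
(C,P): not NE [P1→A gives 9>0; P2→Q gives 8>7]
(C,Q): NE
(C,R): not NE [P1→A gives 6>4; P2→Q gives 8>2]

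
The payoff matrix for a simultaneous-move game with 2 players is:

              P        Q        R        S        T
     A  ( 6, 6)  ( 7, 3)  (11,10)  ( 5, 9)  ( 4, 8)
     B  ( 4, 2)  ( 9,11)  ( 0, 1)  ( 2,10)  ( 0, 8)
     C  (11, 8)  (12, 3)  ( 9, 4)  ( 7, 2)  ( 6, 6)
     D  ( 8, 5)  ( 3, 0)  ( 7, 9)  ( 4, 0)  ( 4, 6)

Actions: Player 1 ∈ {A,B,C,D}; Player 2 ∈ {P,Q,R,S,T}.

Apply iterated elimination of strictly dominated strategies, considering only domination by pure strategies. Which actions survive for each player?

P1 drop B (C beats it: P:11>4 Q:12>9 R:9>0 S:7>2 T:6>0)
P1 drop D (C beats it: P:11>8 Q:12>3 R:9>7 S:7>4 T:6>4)
P2 drop Q (P beats it: A:6>3 C:8>3)
P2 drop S (R beats it: A:10>9 C:4>2)
P1→{A,C} P2→{P,R,T}

IESDS → P1:{A,C} P2:{P,R,T}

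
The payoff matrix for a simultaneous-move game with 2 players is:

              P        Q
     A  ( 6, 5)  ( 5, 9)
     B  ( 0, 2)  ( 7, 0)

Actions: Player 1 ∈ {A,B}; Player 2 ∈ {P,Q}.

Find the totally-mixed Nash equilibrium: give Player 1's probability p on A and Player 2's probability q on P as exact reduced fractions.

P1 mixes 1/3 on A; P2 mixes 1/4 on P

P1 indiff ⇒ q·6+(1-q)·5 = q·0+(1-q)·7 ⇒ q(6) = (1-q)(2) ⇒ q = 1/4
P2 indiff ⇒ p·5+(1-p)·2 = p·9+(1-p)·0 ⇒ p(-4) = (1-p)(-2) ⇒ p = 1/3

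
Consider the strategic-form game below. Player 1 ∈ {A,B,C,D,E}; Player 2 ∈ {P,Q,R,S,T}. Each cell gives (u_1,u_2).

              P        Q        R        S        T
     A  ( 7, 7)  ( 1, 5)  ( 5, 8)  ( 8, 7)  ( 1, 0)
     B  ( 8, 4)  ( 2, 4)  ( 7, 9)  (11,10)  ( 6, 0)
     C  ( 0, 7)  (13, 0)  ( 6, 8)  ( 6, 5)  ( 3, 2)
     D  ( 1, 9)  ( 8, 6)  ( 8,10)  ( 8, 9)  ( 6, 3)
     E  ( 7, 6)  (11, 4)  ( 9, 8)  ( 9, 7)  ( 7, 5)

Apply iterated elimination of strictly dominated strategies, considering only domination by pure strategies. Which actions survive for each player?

Remaining: P1:{B,E} P2:{R,S}

P1 drop A (B beats it: P:8>7 Q:2>1 R:7>5 S:11>8 T:6>1)
P1 drop D (E beats it: P:7>1 Q:11>8 R:9>8 S:9>8 T:7>6)
P2 drop P (R beats it: B:9>4 C:8>7 E:8>6)
P2 drop Q (R beats it: B:9>4 C:8>0 E:8>4)
P1 drop C (B beats it: R:7>6 S:11>6 T:6>3)
P2 drop T (R beats it: B:9>0 E:8>5)
P1→{B,E} P2→{R,S}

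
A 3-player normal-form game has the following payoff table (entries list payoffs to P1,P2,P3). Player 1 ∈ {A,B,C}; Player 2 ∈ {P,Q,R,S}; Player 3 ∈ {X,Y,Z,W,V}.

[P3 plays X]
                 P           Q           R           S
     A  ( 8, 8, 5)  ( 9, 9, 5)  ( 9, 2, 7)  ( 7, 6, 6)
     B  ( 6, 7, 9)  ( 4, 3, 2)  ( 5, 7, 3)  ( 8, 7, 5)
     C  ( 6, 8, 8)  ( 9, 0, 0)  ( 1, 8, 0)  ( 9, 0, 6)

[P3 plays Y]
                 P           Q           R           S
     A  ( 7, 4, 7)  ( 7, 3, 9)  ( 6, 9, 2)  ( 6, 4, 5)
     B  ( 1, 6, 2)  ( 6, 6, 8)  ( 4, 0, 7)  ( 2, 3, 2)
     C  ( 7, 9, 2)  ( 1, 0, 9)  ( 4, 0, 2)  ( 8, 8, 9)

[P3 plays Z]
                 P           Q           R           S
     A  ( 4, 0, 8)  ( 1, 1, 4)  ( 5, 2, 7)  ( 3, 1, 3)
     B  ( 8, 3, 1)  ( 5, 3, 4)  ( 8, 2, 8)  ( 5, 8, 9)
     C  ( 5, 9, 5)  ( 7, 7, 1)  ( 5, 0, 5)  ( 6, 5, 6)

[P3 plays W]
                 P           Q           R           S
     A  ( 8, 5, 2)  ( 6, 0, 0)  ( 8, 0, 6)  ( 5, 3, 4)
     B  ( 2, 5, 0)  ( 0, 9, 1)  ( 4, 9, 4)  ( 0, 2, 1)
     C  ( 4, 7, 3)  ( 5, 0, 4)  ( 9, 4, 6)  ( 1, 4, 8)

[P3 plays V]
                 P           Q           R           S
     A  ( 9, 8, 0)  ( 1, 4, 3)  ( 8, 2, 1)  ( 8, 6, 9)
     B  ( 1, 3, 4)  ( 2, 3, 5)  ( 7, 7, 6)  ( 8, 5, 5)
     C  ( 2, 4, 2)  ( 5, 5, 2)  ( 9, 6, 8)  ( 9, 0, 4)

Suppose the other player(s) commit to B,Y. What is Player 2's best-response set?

P2 best: {P,Q}

u_2(P vs B,Y) = 6
u_2(Q vs B,Y) = 6
u_2(R vs B,Y) = 0
u_2(S vs B,Y) = 3
max payoff 6 at {P,Q}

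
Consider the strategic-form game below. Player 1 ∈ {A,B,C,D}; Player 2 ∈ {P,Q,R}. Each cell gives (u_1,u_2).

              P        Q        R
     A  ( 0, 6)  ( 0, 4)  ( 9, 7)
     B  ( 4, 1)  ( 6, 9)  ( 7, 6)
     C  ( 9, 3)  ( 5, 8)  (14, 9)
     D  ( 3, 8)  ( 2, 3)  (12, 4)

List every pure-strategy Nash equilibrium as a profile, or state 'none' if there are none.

Nash profiles: (B,Q), (C,R)

(A,P): not NE [P1→C gives 9>0; P2→R gives 7>6]
(A,Q): not NE [P1→B gives 6>0; P2→R gives 7>4]
(A,R): not NE [P1→C gives 14>9]
(B,P): not NE [P1→C gives 9>4; P2→Q gives 9>1]
(B,Q): NE
(B,R): not NE [P1→C gives 14>7; P2→Q gives 9>6]
(C,P): not NE [P2→R gives 9>3]
(C,Q): not NE [P1→B gives 6>5; P2→R gives 9>8]
(C,R): NE
(D,P): not NE [P1→C gives 9>3]
(D,Q): not NE [P1→B gives 6>2; P2→P gives 8>3]
(D,R): not NE [P1→C gives 14>12; P2→P gives 8>4]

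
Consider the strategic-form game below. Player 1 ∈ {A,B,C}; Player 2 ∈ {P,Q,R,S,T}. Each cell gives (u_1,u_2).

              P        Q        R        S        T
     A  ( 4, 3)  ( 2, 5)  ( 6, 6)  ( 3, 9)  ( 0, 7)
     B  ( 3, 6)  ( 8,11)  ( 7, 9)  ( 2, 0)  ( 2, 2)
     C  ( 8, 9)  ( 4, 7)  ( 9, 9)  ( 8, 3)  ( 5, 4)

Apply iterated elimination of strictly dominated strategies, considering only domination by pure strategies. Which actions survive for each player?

P1 drop A (C beats it: P:8>4 Q:4>2 R:9>6 S:8>3 T:5>0)
P2 drop S (P beats it: B:6>0 C:9>3)
P2 drop T (P beats it: B:6>2 C:9>4)
P1→{B,C} P2→{P,Q,R}

IESDS → P1:{B,C} P2:{P,Q,R}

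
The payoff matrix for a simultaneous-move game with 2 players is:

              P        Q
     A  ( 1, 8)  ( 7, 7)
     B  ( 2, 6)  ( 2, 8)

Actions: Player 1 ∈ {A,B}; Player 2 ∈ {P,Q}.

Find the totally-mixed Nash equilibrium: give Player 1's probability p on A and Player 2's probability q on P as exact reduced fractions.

p=2/3, q=5/6

P1 indiff ⇒ q·1+(1-q)·7 = q·2+(1-q)·2 ⇒ q(-1) = (1-q)(-5) ⇒ q = 5/6
P2 indiff ⇒ p·8+(1-p)·6 = p·7+(1-p)·8 ⇒ p(1) = (1-p)(2) ⇒ p = 2/3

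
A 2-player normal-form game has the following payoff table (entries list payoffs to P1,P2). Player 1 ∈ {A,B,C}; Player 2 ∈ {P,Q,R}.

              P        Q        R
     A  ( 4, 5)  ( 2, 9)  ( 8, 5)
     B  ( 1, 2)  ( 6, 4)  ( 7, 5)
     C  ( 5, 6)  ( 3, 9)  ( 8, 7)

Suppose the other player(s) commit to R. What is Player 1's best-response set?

P1 best: {A,C}

u_1(A vs R) = 8
u_1(B vs R) = 7
u_1(C vs R) = 8
max payoff 8 at {A,C}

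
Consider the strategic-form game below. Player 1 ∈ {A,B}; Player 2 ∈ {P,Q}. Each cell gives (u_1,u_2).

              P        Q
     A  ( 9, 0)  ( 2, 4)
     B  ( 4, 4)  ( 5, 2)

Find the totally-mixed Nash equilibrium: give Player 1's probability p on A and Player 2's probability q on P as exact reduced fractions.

(p,q) = (1/3, 3/8)

P1 indiff ⇒ q·9+(1-q)·2 = q·4+(1-q)·5 ⇒ q(5) = (1-q)(3) ⇒ q = 3/8
P2 indiff ⇒ p·0+(1-p)·4 = p·4+(1-p)·2 ⇒ p(-4) = (1-p)(-2) ⇒ p = 1/3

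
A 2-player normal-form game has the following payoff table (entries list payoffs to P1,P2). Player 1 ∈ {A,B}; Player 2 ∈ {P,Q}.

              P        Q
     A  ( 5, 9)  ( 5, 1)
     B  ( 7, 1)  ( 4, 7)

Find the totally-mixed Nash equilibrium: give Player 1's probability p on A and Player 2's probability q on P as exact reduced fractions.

(p,q) = (3/7, 1/3)

P1 indiff ⇒ q·5+(1-q)·5 = q·7+(1-q)·4 ⇒ q(-2) = (1-q)(-1) ⇒ q = 1/3
P2 indiff ⇒ p·9+(1-p)·1 = p·1+(1-p)·7 ⇒ p(8) = (1-p)(6) ⇒ p = 3/7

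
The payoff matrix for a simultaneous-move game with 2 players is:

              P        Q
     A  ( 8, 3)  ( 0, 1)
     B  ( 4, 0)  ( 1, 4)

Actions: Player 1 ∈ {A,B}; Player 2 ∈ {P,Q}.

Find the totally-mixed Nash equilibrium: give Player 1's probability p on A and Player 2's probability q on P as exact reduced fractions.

p=2/3, q=1/5

P1 indiff ⇒ q·8+(1-q)·0 = q·4+(1-q)·1 ⇒ q(4) = (1-q)(1) ⇒ q = 1/5
P2 indiff ⇒ p·3+(1-p)·0 = p·1+(1-p)·4 ⇒ p(2) = (1-p)(4) ⇒ p = 2/3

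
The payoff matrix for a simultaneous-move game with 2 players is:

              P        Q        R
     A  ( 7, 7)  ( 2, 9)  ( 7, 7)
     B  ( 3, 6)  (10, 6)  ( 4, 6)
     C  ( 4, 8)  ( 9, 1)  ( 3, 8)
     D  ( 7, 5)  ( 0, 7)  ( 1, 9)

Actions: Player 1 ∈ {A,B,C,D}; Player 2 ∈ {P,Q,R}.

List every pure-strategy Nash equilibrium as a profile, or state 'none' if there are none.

(A,P): not NE [P2→Q gives 9>7]
(A,Q): not NE [P1→B gives 10>2]
(A,R): not NE [P2→Q gives 9>7]
(B,P): not NE [P1→D gives 7>3]
(B,Q): NE
(B,R): not NE [P1→A gives 7>4]
(C,P): not NE [P1→D gives 7>4]
(C,Q): not NE [P1→B gives 10>9; P2→R gives 8>1]
(C,R): not NE [P1→A gives 7>3]
(D,P): not NE [P2→R gives 9>5]
(D,Q): not NE [P1→B gives 10>0; P2→R gives 9>7]
(D,R): not NE [P1→A gives 7>1]

PSNE = {(B,Q)}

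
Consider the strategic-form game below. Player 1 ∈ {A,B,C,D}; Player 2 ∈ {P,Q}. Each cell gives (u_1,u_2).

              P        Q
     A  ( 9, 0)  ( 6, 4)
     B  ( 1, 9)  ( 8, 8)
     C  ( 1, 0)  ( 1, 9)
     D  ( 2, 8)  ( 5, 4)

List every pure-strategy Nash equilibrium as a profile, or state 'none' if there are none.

Equilibria: none

(A,P): not NE [P2→Q gives 4>0]
(A,Q): not NE [P1→B gives 8>6]
(B,P): not NE [P1→A gives 9>1]
(B,Q): not NE [P2→P gives 9>8]
(C,P): not NE [P1→A gives 9>1; P2→Q gives 9>0]
(C,Q): not NE [P1→B gives 8>1]
(D,P): not NE [P1→A gives 9>2]
(D,Q): not NE [P1→B gives 8>5; P2→P gives 8>4]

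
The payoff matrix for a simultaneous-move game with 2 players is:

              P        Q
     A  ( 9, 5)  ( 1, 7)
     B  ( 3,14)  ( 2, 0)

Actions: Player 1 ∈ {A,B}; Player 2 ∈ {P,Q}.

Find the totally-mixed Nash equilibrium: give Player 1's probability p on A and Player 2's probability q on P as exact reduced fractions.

P1 indiff ⇒ q·9+(1-q)·1 = q·3+(1-q)·2 ⇒ q(6) = (1-q)(1) ⇒ q = 1/7
P2 indiff ⇒ p·5+(1-p)·14 = p·7+(1-p)·0 ⇒ p(-2) = (1-p)(-14) ⇒ p = 7/8

(p,q) = (7/8, 1/7)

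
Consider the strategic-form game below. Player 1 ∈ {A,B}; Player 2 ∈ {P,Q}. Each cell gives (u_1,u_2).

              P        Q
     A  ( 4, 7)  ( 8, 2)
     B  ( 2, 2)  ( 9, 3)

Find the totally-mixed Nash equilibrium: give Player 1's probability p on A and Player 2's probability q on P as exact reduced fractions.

(p,q) = (1/6, 1/3)

P1 indiff ⇒ q·4+(1-q)·8 = q·2+(1-q)·9 ⇒ q(2) = (1-q)(1) ⇒ q = 1/3
P2 indiff ⇒ p·7+(1-p)·2 = p·2+(1-p)·3 ⇒ p(5) = (1-p)(1) ⇒ p = 1/6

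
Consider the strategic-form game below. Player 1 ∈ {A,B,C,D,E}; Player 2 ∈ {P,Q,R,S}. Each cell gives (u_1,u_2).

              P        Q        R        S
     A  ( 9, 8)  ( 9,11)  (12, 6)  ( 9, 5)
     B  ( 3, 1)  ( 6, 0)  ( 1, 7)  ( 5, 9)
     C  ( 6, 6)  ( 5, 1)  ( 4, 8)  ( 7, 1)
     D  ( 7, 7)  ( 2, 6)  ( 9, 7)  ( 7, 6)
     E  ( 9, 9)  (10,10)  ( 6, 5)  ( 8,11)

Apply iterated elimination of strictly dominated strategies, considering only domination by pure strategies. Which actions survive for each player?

P1 drop B (A beats it: P:9>3 Q:9>6 R:12>1 S:9>5)
P1 drop C (A beats it: P:9>6 Q:9>5 R:12>4 S:9>7)
P1 drop D (A beats it: P:9>7 Q:9>2 R:12>9 S:9>7)
P2 drop P (Q beats it: A:11>8 E:10>9)
P2 drop R (Q beats it: A:11>6 E:10>5)
P1→{A,E} P2→{Q,S}

Survivors P1:{A,E} P2:{Q,S}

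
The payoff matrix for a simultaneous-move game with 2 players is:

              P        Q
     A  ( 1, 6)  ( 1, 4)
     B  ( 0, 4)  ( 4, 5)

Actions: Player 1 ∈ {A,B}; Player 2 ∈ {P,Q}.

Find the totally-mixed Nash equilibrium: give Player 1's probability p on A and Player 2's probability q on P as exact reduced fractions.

P1 mixes 1/3 on A; P2 mixes 3/4 on P

P1 indiff ⇒ q·1+(1-q)·1 = q·0+(1-q)·4 ⇒ q(1) = (1-q)(3) ⇒ q = 3/4
P2 indiff ⇒ p·6+(1-p)·4 = p·4+(1-p)·5 ⇒ p(2) = (1-p)(1) ⇒ p = 1/3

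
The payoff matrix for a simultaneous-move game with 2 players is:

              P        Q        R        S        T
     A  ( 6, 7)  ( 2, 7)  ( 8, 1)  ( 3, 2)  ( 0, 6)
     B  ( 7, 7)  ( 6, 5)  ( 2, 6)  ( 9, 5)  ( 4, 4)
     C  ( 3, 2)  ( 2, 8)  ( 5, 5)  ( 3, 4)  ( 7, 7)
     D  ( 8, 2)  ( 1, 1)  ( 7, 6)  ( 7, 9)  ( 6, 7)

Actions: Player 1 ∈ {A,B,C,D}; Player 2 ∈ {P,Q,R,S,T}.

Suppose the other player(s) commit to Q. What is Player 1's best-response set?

BR_1 = {B}

u_1(A vs Q) = 2
u_1(B vs Q) = 6
u_1(C vs Q) = 2
u_1(D vs Q) = 1
max payoff 6 at {B}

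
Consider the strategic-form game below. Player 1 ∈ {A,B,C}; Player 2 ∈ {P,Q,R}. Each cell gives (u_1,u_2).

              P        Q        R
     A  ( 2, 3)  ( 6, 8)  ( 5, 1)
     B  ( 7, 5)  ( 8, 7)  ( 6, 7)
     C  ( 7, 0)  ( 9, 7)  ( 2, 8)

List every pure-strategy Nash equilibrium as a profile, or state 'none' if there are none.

NE set: (B,R)

(A,P): not NE [P1→C gives 7>2; P2→Q gives 8>3]
(A,Q): not NE [P1→C gives 9>6]
(A,R): not NE [P1→B gives 6>5; P2→Q gives 8>1]
(B,P): not NE [P2→R gives 7>5]
(B,Q): not NE [P1→C gives 9>8]
(B,R): NE
(C,P): not NE [P2→R gives 8>0]
(C,Q): not NE [P2→R gives 8>7]
(C,R): not NE [P1→B gives 6>2]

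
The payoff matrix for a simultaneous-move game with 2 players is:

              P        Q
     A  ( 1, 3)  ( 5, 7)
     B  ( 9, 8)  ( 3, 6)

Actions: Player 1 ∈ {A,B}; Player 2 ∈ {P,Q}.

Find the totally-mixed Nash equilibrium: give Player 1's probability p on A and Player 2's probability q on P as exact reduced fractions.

(p,q) = (1/3, 1/5)

P1 indiff ⇒ q·1+(1-q)·5 = q·9+(1-q)·3 ⇒ q(-8) = (1-q)(-2) ⇒ q = 1/5
P2 indiff ⇒ p·3+(1-p)·8 = p·7+(1-p)·6 ⇒ p(-4) = (1-p)(-2) ⇒ p = 1/3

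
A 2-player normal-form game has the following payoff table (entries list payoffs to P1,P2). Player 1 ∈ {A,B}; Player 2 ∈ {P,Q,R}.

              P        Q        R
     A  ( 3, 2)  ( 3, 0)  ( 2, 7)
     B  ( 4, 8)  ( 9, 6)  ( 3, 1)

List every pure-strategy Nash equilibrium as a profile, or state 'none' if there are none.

(A,P): not NE [P1→B gives 4>3; P2→R gives 7>2]
(A,Q): not NE [P1→B gives 9>3; P2→R gives 7>0]
(A,R): not NE [P1→B gives 3>2]
(B,P): NE
(B,Q): not NE [P2→P gives 8>6]
(B,R): not NE [P2→P gives 8>1]

PSNE = {(B,P)}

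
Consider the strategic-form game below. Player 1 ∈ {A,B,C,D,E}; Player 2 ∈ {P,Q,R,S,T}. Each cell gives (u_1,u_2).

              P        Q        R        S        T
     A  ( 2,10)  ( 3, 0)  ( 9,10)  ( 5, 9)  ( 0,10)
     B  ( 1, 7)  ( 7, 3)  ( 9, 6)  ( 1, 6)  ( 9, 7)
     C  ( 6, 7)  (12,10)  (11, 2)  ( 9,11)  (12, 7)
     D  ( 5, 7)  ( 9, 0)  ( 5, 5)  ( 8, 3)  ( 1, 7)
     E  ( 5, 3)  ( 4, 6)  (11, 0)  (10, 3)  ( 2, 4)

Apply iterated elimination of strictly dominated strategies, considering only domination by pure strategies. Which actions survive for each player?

Remaining: P1:{C,E} P2:{Q,S}

P1 drop A (C beats it: P:6>2 Q:12>3 R:11>9 S:9>5 T:12>0)
P1 drop B (C beats it: P:6>1 Q:12>7 R:11>9 S:9>1 T:12>9)
P1 drop D (C beats it: P:6>5 Q:12>9 R:11>5 S:9>8 T:12>1)
P2 drop P (Q beats it: C:10>7 E:6>3)
P2 drop R (Q beats it: C:10>2 E:6>0)
P2 drop T (Q beats it: C:10>7 E:6>4)
P1→{C,E} P2→{Q,S}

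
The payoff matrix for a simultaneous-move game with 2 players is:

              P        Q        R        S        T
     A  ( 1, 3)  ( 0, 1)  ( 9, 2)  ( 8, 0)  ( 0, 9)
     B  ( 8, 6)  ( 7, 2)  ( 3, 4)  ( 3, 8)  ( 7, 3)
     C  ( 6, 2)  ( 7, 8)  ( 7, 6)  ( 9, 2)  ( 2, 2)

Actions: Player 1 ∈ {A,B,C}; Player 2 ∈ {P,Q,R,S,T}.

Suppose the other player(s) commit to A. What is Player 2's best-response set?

argmax u_2 = {T}

u_2(P vs A) = 3
u_2(Q vs A) = 1
u_2(R vs A) = 2
u_2(S vs A) = 0
u_2(T vs A) = 9
max payoff 9 at {T}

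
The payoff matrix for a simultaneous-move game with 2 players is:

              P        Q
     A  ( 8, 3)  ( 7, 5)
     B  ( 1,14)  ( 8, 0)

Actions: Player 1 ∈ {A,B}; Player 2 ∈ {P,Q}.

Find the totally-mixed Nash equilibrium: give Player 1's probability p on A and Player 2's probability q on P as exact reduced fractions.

P1 indiff ⇒ q·8+(1-q)·7 = q·1+(1-q)·8 ⇒ q(7) = (1-q)(1) ⇒ q = 1/8
P2 indiff ⇒ p·3+(1-p)·14 = p·5+(1-p)·0 ⇒ p(-2) = (1-p)(-14) ⇒ p = 7/8

P1 mixes 7/8 on A; P2 mixes 1/8 on P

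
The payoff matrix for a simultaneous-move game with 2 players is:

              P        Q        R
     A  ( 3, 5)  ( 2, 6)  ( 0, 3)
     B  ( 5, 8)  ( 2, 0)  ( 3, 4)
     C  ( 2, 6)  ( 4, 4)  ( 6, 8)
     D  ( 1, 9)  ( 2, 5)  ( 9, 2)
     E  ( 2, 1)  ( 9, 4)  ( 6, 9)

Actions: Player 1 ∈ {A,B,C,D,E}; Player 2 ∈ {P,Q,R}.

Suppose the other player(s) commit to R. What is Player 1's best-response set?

u_1(A vs R) = 0
u_1(B vs R) = 3
u_1(C vs R) = 6
u_1(D vs R) = 9
u_1(E vs R) = 6
max payoff 9 at {D}

argmax u_1 = {D}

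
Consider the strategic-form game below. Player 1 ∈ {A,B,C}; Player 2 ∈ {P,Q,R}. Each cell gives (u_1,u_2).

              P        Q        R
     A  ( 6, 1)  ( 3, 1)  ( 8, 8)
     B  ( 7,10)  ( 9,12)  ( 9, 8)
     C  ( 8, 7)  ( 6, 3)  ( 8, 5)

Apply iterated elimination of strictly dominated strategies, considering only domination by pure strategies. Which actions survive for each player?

Survivors P1:{B,C} P2:{P,Q}

P1 drop A (B beats it: P:7>6 Q:9>3 R:9>8)
P2 drop R (P beats it: B:10>8 C:7>5)
P1→{B,C} P2→{P,Q}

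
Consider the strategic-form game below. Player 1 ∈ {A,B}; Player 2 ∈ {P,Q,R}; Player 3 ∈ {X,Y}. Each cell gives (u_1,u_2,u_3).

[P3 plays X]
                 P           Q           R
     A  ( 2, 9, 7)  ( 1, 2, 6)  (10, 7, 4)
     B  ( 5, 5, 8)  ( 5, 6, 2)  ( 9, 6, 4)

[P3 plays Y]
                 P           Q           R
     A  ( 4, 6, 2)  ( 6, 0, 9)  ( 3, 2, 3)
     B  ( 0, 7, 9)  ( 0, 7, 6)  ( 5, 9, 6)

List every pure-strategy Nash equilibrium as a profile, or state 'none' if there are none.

(A,P,X): not NE [P1→B gives 5>2]
(A,P,Y): not NE [P3→X gives 7>2]
(A,Q,X): not NE [P1→B gives 5>1; P2→P gives 9>2; P3→Y gives 9>6]
(A,Q,Y): not NE [P2→P gives 6>0]
(A,R,X): not NE [P2→P gives 9>7]
(A,R,Y): not NE [P1→B gives 5>3; P2→P gives 6>2; P3→X gives 4>3]
(B,P,X): not NE [P2→R gives 6>5; P3→Y gives 9>8]
(B,P,Y): not NE [P1→A gives 4>0; P2→R gives 9>7]
(B,Q,X): not NE [P3→Y gives 6>2]
(B,Q,Y): not NE [P1→A gives 6>0; P2→R gives 9>7]
(B,R,X): not NE [P1→A gives 10>9; P3→Y gives 6>4]
(B,R,Y): NE

PSNE = {(B,R,Y)}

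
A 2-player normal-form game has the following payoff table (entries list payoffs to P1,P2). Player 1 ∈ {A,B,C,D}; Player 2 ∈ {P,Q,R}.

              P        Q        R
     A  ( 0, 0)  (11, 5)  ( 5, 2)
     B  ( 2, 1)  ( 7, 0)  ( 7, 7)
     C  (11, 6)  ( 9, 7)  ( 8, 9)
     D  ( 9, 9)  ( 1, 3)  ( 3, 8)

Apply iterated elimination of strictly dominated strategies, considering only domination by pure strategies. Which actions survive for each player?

P1 drop B (C beats it: P:11>2 Q:9>7 R:8>7)
P1 drop D (C beats it: P:11>9 Q:9>1 R:8>3)
P2 drop P (Q beats it: A:5>0 C:7>6)
P1→{A,C} P2→{Q,R}

IESDS → P1:{A,C} P2:{Q,R}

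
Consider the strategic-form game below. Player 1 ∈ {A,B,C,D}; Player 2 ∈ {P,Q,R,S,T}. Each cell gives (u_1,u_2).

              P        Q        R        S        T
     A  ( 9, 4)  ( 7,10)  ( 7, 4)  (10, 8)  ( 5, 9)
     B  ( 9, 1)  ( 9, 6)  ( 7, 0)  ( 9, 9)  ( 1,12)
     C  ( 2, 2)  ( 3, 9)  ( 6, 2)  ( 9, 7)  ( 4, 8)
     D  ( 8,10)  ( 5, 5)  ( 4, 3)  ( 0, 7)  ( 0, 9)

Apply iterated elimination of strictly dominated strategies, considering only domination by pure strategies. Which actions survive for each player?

Survivors P1:{A,B} P2:{Q,T}

P1 drop C (A beats it: P:9>2 Q:7>3 R:7>6 S:10>9 T:5>4)
P1 drop D (A beats it: P:9>8 Q:7>5 R:7>4 S:10>0 T:5>0)
P2 drop P (Q beats it: A:10>4 B:6>1)
P2 drop R (Q beats it: A:10>4 B:6>0)
P2 drop S (T beats it: A:9>8 B:12>9)
P1→{A,B} P2→{Q,T}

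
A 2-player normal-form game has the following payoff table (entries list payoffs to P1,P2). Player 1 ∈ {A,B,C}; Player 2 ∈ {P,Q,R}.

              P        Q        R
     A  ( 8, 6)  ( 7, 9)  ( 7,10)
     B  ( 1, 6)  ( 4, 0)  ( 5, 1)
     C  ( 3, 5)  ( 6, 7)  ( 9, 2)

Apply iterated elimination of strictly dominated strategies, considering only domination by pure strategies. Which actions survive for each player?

Survivors P1:{A,C} P2:{Q,R}

P1 drop B (A beats it: P:8>1 Q:7>4 R:7>5)
P2 drop P (Q beats it: A:9>6 C:7>5)
P1→{A,C} P2→{Q,R}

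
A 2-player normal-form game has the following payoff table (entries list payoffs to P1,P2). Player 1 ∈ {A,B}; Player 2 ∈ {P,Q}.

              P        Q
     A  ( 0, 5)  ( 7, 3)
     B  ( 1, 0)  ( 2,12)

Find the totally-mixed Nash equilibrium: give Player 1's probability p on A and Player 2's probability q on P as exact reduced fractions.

(p,q) = (6/7, 5/6)

P1 indiff ⇒ q·0+(1-q)·7 = q·1+(1-q)·2 ⇒ q(-1) = (1-q)(-5) ⇒ q = 5/6
P2 indiff ⇒ p·5+(1-p)·0 = p·3+(1-p)·12 ⇒ p(2) = (1-p)(12) ⇒ p = 6/7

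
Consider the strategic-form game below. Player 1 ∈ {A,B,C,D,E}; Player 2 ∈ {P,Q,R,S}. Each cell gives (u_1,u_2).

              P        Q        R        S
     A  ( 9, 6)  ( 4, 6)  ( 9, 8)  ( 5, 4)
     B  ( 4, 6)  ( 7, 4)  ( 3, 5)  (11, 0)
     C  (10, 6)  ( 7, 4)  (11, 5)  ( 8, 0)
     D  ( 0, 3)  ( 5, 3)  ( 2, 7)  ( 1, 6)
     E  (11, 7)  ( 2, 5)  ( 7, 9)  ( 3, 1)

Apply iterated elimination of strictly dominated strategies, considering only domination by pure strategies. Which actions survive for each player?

IESDS → P1:{C,E} P2:{P,R}

P1 drop A (C beats it: P:10>9 Q:7>4 R:11>9 S:8>5)
P1 drop D (B beats it: P:4>0 Q:7>5 R:3>2 S:11>1)
P2 drop Q (P beats it: B:6>4 C:6>4 E:7>5)
P2 drop S (P beats it: B:6>0 C:6>0 E:7>1)
P1 drop B (C beats it: P:10>4 R:11>3)
P1→{C,E} P2→{P,R}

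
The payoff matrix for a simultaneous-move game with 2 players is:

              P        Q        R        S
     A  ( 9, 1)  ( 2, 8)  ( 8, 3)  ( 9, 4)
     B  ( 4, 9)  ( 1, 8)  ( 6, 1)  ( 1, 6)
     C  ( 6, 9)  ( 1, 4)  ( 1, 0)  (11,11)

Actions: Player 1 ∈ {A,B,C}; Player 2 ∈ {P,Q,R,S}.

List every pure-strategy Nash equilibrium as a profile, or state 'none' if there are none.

NE set: (A,Q), (C,S)

(A,P): not NE [P2→Q gives 8>1]
(A,Q): NE
(A,R): not NE [P2→Q gives 8>3]
(A,S): not NE [P1→C gives 11>9; P2→Q gives 8>4]
(B,P): not NE [P1→A gives 9>4]
(B,Q): not NE [P1→A gives 2>1; P2→P gives 9>8]
(B,R): not NE [P1→A gives 8>6; P2→P gives 9>1]
(B,S): not NE [P1→C gives 11>1; P2→P gives 9>6]
(C,P): not NE [P1→A gives 9>6; P2→S gives 11>9]
(C,Q): not NE [P1→A gives 2>1; P2→S gives 11>4]
(C,R): not NE [P1→A gives 8>1; P2→S gives 11>0]
(C,S): NE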